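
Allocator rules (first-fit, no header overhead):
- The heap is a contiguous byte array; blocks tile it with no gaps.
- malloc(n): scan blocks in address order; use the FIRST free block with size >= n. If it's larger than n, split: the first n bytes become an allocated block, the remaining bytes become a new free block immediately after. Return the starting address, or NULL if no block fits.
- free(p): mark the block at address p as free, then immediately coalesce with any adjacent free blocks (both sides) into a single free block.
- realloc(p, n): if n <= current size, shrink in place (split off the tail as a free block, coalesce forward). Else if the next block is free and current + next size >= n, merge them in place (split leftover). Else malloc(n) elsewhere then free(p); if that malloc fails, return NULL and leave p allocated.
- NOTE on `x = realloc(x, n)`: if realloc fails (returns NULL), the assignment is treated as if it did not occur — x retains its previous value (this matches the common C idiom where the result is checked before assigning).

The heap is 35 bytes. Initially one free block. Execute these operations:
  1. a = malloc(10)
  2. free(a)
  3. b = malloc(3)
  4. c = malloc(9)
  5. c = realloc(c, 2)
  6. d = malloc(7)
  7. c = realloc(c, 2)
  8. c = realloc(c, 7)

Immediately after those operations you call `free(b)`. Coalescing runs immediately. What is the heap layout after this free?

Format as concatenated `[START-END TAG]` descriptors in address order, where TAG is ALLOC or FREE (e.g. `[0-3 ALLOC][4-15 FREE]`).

Op 1: a = malloc(10) -> a = 0; heap: [0-9 ALLOC][10-34 FREE]
Op 2: free(a) -> (freed a); heap: [0-34 FREE]
Op 3: b = malloc(3) -> b = 0; heap: [0-2 ALLOC][3-34 FREE]
Op 4: c = malloc(9) -> c = 3; heap: [0-2 ALLOC][3-11 ALLOC][12-34 FREE]
Op 5: c = realloc(c, 2) -> c = 3; heap: [0-2 ALLOC][3-4 ALLOC][5-34 FREE]
Op 6: d = malloc(7) -> d = 5; heap: [0-2 ALLOC][3-4 ALLOC][5-11 ALLOC][12-34 FREE]
Op 7: c = realloc(c, 2) -> c = 3; heap: [0-2 ALLOC][3-4 ALLOC][5-11 ALLOC][12-34 FREE]
Op 8: c = realloc(c, 7) -> c = 12; heap: [0-2 ALLOC][3-4 FREE][5-11 ALLOC][12-18 ALLOC][19-34 FREE]
free(b): b = 0 -> block [0-2 ALLOC]; mark free, coalesce with adjacent free neighbors -> [0-4 FREE][5-11 ALLOC][12-18 ALLOC][19-34 FREE]

Answer: [0-4 FREE][5-11 ALLOC][12-18 ALLOC][19-34 FREE]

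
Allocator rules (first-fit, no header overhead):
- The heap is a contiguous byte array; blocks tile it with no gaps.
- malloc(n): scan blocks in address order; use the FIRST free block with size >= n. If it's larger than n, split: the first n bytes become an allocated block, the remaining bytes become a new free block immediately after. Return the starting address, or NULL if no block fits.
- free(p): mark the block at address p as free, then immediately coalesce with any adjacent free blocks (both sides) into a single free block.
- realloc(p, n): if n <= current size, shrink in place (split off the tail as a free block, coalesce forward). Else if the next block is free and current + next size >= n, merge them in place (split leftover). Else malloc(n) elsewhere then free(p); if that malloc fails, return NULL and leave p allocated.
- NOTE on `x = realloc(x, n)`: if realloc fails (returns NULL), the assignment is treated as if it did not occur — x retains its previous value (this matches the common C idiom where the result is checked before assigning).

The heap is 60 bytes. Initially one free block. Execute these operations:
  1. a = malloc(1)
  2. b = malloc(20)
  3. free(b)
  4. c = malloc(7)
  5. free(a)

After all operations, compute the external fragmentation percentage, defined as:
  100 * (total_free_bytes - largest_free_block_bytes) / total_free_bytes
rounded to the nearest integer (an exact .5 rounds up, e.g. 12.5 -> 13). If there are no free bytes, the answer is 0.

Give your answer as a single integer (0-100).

Answer: 2

Derivation:
Op 1: a = malloc(1) -> a = 0; heap: [0-0 ALLOC][1-59 FREE]
Op 2: b = malloc(20) -> b = 1; heap: [0-0 ALLOC][1-20 ALLOC][21-59 FREE]
Op 3: free(b) -> (freed b); heap: [0-0 ALLOC][1-59 FREE]
Op 4: c = malloc(7) -> c = 1; heap: [0-0 ALLOC][1-7 ALLOC][8-59 FREE]
Op 5: free(a) -> (freed a); heap: [0-0 FREE][1-7 ALLOC][8-59 FREE]
Free blocks: [1 52] total_free=53 largest=52 -> 100*(53-52)/53 = 100/53 ≈ 1.887 -> rounds to 2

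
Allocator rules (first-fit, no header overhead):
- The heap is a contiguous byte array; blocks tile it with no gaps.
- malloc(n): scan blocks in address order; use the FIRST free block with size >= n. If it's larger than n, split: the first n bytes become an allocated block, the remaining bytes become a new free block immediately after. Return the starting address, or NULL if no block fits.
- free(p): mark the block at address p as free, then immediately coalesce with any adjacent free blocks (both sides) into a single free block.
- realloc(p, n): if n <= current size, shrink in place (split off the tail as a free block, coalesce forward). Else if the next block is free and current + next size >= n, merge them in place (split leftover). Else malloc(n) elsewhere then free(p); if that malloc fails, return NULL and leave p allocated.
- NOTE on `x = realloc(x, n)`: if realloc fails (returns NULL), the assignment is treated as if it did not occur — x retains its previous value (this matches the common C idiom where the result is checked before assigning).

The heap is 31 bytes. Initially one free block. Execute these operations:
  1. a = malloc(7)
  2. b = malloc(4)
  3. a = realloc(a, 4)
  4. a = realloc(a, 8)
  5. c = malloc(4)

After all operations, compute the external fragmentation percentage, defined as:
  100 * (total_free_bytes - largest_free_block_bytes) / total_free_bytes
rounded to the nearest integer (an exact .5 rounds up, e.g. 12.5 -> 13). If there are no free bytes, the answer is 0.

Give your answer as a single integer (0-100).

Op 1: a = malloc(7) -> a = 0; heap: [0-6 ALLOC][7-30 FREE]
Op 2: b = malloc(4) -> b = 7; heap: [0-6 ALLOC][7-10 ALLOC][11-30 FREE]
Op 3: a = realloc(a, 4) -> a = 0; heap: [0-3 ALLOC][4-6 FREE][7-10 ALLOC][11-30 FREE]
Op 4: a = realloc(a, 8) -> a = 11; heap: [0-6 FREE][7-10 ALLOC][11-18 ALLOC][19-30 FREE]
Op 5: c = malloc(4) -> c = 0; heap: [0-3 ALLOC][4-6 FREE][7-10 ALLOC][11-18 ALLOC][19-30 FREE]
Free blocks: [3 12] total_free=15 largest=12 -> 100*(15-12)/15 = 300/15 = 20

Answer: 20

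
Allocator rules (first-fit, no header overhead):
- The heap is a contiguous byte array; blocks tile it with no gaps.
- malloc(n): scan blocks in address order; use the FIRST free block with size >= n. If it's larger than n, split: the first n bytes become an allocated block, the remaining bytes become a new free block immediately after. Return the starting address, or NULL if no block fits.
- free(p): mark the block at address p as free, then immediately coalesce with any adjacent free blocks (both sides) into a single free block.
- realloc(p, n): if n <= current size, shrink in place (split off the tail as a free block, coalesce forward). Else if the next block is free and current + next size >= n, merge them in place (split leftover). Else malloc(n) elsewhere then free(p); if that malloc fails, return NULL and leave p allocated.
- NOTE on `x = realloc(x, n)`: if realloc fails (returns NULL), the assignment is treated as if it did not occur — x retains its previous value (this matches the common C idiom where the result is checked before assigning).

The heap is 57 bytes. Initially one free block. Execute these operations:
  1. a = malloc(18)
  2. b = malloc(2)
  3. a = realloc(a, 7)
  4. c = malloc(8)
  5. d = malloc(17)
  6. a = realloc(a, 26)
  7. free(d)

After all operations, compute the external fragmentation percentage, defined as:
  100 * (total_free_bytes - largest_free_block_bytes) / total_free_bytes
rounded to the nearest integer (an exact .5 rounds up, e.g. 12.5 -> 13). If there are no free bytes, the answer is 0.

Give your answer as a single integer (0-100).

Op 1: a = malloc(18) -> a = 0; heap: [0-17 ALLOC][18-56 FREE]
Op 2: b = malloc(2) -> b = 18; heap: [0-17 ALLOC][18-19 ALLOC][20-56 FREE]
Op 3: a = realloc(a, 7) -> a = 0; heap: [0-6 ALLOC][7-17 FREE][18-19 ALLOC][20-56 FREE]
Op 4: c = malloc(8) -> c = 7; heap: [0-6 ALLOC][7-14 ALLOC][15-17 FREE][18-19 ALLOC][20-56 FREE]
Op 5: d = malloc(17) -> d = 20; heap: [0-6 ALLOC][7-14 ALLOC][15-17 FREE][18-19 ALLOC][20-36 ALLOC][37-56 FREE]
Op 6: a = realloc(a, 26) -> NULL (a unchanged); heap: [0-6 ALLOC][7-14 ALLOC][15-17 FREE][18-19 ALLOC][20-36 ALLOC][37-56 FREE]
Op 7: free(d) -> (freed d); heap: [0-6 ALLOC][7-14 ALLOC][15-17 FREE][18-19 ALLOC][20-56 FREE]
Free blocks: [3 37] total_free=40 largest=37 -> 100*(40-37)/40 = 300/40 = 7.5 -> rounds to 8

Answer: 8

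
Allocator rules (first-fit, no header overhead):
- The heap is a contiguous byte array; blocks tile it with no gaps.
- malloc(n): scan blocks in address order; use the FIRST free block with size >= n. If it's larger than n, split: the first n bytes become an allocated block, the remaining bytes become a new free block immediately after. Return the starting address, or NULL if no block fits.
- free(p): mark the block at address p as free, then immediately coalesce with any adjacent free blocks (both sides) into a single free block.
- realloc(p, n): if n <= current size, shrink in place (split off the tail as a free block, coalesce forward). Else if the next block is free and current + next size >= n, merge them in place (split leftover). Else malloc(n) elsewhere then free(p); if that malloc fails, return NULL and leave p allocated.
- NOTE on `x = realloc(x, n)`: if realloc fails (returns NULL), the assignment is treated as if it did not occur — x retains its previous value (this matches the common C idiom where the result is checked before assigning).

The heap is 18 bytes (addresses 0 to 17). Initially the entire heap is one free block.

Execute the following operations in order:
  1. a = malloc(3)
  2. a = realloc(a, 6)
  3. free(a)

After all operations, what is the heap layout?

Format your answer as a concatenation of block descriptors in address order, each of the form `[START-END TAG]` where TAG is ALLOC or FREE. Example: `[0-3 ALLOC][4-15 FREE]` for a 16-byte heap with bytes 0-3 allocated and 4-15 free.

Op 1: a = malloc(3) -> a = 0; heap: [0-2 ALLOC][3-17 FREE]
Op 2: a = realloc(a, 6) -> a = 0; heap: [0-5 ALLOC][6-17 FREE]
Op 3: free(a) -> (freed a); heap: [0-17 FREE]

Answer: [0-17 FREE]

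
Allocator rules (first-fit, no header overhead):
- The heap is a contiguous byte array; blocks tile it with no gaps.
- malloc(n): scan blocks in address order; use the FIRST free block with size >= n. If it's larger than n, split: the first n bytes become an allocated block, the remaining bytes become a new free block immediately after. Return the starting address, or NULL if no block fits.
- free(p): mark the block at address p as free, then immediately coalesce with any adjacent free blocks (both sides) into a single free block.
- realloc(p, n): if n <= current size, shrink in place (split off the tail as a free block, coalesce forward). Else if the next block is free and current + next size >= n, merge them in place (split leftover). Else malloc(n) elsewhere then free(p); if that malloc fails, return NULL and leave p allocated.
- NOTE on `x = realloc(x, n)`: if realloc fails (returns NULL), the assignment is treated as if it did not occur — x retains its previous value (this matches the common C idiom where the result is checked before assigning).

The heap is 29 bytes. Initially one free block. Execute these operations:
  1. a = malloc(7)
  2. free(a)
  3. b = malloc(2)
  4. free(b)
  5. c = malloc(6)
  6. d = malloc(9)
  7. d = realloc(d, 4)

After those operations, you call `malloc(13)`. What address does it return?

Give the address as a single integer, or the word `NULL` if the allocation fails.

Answer: 10

Derivation:
Op 1: a = malloc(7) -> a = 0; heap: [0-6 ALLOC][7-28 FREE]
Op 2: free(a) -> (freed a); heap: [0-28 FREE]
Op 3: b = malloc(2) -> b = 0; heap: [0-1 ALLOC][2-28 FREE]
Op 4: free(b) -> (freed b); heap: [0-28 FREE]
Op 5: c = malloc(6) -> c = 0; heap: [0-5 ALLOC][6-28 FREE]
Op 6: d = malloc(9) -> d = 6; heap: [0-5 ALLOC][6-14 ALLOC][15-28 FREE]
Op 7: d = realloc(d, 4) -> d = 6; heap: [0-5 ALLOC][6-9 ALLOC][10-28 FREE]
malloc(13): first-fit scan over [0-5 ALLOC][6-9 ALLOC][10-28 FREE] -> 10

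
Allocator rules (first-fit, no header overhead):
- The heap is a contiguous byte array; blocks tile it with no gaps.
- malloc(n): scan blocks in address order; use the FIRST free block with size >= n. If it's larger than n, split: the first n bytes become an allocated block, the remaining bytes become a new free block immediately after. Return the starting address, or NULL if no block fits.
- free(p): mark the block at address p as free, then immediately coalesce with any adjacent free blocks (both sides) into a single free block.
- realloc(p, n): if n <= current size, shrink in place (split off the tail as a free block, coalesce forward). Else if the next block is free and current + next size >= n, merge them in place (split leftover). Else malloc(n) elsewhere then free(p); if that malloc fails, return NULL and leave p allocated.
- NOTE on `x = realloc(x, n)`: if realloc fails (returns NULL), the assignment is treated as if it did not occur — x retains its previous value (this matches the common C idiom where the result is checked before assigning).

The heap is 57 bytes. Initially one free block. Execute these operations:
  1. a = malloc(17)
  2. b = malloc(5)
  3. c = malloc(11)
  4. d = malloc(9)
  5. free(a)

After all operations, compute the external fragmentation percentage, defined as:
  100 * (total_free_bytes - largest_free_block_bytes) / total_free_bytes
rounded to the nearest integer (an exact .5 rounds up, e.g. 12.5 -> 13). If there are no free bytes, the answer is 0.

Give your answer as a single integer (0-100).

Op 1: a = malloc(17) -> a = 0; heap: [0-16 ALLOC][17-56 FREE]
Op 2: b = malloc(5) -> b = 17; heap: [0-16 ALLOC][17-21 ALLOC][22-56 FREE]
Op 3: c = malloc(11) -> c = 22; heap: [0-16 ALLOC][17-21 ALLOC][22-32 ALLOC][33-56 FREE]
Op 4: d = malloc(9) -> d = 33; heap: [0-16 ALLOC][17-21 ALLOC][22-32 ALLOC][33-41 ALLOC][42-56 FREE]
Op 5: free(a) -> (freed a); heap: [0-16 FREE][17-21 ALLOC][22-32 ALLOC][33-41 ALLOC][42-56 FREE]
Free blocks: [17 15] total_free=32 largest=17 -> 100*(32-17)/32 = 1500/32 = 46.875 -> rounds to 47

Answer: 47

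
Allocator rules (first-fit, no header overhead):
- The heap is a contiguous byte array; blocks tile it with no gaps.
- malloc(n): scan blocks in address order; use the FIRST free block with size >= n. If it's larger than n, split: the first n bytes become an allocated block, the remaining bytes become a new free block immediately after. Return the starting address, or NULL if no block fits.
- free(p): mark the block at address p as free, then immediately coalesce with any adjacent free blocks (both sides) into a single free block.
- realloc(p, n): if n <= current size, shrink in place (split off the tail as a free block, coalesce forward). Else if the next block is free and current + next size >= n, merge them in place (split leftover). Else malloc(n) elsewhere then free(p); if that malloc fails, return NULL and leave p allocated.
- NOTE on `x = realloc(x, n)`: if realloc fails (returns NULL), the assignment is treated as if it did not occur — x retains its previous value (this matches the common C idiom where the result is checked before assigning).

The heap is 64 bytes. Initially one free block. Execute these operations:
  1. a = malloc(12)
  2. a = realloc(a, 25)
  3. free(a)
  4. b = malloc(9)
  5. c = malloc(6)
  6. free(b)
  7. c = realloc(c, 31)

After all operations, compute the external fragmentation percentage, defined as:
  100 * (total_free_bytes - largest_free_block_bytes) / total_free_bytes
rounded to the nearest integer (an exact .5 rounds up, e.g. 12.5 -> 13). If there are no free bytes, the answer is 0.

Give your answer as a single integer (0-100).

Op 1: a = malloc(12) -> a = 0; heap: [0-11 ALLOC][12-63 FREE]
Op 2: a = realloc(a, 25) -> a = 0; heap: [0-24 ALLOC][25-63 FREE]
Op 3: free(a) -> (freed a); heap: [0-63 FREE]
Op 4: b = malloc(9) -> b = 0; heap: [0-8 ALLOC][9-63 FREE]
Op 5: c = malloc(6) -> c = 9; heap: [0-8 ALLOC][9-14 ALLOC][15-63 FREE]
Op 6: free(b) -> (freed b); heap: [0-8 FREE][9-14 ALLOC][15-63 FREE]
Op 7: c = realloc(c, 31) -> c = 9; heap: [0-8 FREE][9-39 ALLOC][40-63 FREE]
Free blocks: [9 24] total_free=33 largest=24 -> 100*(33-24)/33 = 900/33 ≈ 27.273 -> rounds to 27

Answer: 27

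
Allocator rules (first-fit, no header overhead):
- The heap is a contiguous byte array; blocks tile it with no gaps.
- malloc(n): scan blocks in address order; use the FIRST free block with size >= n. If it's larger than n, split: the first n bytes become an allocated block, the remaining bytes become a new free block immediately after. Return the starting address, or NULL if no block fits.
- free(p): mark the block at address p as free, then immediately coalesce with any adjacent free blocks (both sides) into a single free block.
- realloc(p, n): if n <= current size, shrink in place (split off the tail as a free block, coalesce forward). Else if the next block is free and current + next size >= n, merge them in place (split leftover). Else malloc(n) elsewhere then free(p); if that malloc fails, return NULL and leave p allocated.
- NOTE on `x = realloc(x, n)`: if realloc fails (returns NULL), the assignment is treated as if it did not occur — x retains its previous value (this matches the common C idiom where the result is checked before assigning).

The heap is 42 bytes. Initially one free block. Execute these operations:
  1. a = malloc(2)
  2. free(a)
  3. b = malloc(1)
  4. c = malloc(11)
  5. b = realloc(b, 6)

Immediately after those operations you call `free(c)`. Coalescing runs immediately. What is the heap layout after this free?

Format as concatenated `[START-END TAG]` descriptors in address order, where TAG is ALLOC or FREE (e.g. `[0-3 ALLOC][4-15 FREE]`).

Answer: [0-11 FREE][12-17 ALLOC][18-41 FREE]

Derivation:
Op 1: a = malloc(2) -> a = 0; heap: [0-1 ALLOC][2-41 FREE]
Op 2: free(a) -> (freed a); heap: [0-41 FREE]
Op 3: b = malloc(1) -> b = 0; heap: [0-0 ALLOC][1-41 FREE]
Op 4: c = malloc(11) -> c = 1; heap: [0-0 ALLOC][1-11 ALLOC][12-41 FREE]
Op 5: b = realloc(b, 6) -> b = 12; heap: [0-0 FREE][1-11 ALLOC][12-17 ALLOC][18-41 FREE]
free(c): c = 1 -> block [1-11 ALLOC]; mark free, coalesce with adjacent free neighbors -> [0-11 FREE][12-17 ALLOC][18-41 FREE]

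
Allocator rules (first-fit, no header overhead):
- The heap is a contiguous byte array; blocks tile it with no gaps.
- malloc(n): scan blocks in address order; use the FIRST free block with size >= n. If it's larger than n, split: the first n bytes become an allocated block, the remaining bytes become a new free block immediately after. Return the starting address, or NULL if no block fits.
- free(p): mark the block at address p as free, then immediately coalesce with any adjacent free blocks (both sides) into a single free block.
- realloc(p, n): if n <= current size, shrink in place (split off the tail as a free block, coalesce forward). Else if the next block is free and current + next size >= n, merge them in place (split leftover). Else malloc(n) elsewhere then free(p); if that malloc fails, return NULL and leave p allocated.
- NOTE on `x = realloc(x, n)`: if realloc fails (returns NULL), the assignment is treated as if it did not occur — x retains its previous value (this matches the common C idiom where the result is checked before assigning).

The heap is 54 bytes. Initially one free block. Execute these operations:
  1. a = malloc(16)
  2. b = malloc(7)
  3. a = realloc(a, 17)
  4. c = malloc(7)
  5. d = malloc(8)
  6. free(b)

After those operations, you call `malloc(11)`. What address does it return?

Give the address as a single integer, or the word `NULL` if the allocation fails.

Op 1: a = malloc(16) -> a = 0; heap: [0-15 ALLOC][16-53 FREE]
Op 2: b = malloc(7) -> b = 16; heap: [0-15 ALLOC][16-22 ALLOC][23-53 FREE]
Op 3: a = realloc(a, 17) -> a = 23; heap: [0-15 FREE][16-22 ALLOC][23-39 ALLOC][40-53 FREE]
Op 4: c = malloc(7) -> c = 0; heap: [0-6 ALLOC][7-15 FREE][16-22 ALLOC][23-39 ALLOC][40-53 FREE]
Op 5: d = malloc(8) -> d = 7; heap: [0-6 ALLOC][7-14 ALLOC][15-15 FREE][16-22 ALLOC][23-39 ALLOC][40-53 FREE]
Op 6: free(b) -> (freed b); heap: [0-6 ALLOC][7-14 ALLOC][15-22 FREE][23-39 ALLOC][40-53 FREE]
malloc(11): first-fit scan over [0-6 ALLOC][7-14 ALLOC][15-22 FREE][23-39 ALLOC][40-53 FREE] -> 40

Answer: 40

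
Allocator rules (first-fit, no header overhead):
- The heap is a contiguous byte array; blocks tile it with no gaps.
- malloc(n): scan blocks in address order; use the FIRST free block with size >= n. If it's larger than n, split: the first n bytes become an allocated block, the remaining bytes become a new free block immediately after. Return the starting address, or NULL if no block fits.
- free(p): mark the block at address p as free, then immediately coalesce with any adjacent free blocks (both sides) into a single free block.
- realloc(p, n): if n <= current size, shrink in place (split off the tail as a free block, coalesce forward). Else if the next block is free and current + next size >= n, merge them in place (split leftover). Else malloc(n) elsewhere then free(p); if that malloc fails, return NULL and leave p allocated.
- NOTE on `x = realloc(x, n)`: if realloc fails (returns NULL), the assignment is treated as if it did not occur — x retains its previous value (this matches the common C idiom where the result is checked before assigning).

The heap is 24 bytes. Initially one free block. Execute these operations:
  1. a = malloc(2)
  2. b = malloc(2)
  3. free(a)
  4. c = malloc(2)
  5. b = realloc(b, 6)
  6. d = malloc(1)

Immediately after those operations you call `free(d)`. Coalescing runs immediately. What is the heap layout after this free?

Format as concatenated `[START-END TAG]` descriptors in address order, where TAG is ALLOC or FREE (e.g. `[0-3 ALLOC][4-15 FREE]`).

Answer: [0-1 ALLOC][2-7 ALLOC][8-23 FREE]

Derivation:
Op 1: a = malloc(2) -> a = 0; heap: [0-1 ALLOC][2-23 FREE]
Op 2: b = malloc(2) -> b = 2; heap: [0-1 ALLOC][2-3 ALLOC][4-23 FREE]
Op 3: free(a) -> (freed a); heap: [0-1 FREE][2-3 ALLOC][4-23 FREE]
Op 4: c = malloc(2) -> c = 0; heap: [0-1 ALLOC][2-3 ALLOC][4-23 FREE]
Op 5: b = realloc(b, 6) -> b = 2; heap: [0-1 ALLOC][2-7 ALLOC][8-23 FREE]
Op 6: d = malloc(1) -> d = 8; heap: [0-1 ALLOC][2-7 ALLOC][8-8 ALLOC][9-23 FREE]
free(d): d = 8 -> block [8-8 ALLOC]; mark free, coalesce with adjacent free neighbors -> [0-1 ALLOC][2-7 ALLOC][8-23 FREE]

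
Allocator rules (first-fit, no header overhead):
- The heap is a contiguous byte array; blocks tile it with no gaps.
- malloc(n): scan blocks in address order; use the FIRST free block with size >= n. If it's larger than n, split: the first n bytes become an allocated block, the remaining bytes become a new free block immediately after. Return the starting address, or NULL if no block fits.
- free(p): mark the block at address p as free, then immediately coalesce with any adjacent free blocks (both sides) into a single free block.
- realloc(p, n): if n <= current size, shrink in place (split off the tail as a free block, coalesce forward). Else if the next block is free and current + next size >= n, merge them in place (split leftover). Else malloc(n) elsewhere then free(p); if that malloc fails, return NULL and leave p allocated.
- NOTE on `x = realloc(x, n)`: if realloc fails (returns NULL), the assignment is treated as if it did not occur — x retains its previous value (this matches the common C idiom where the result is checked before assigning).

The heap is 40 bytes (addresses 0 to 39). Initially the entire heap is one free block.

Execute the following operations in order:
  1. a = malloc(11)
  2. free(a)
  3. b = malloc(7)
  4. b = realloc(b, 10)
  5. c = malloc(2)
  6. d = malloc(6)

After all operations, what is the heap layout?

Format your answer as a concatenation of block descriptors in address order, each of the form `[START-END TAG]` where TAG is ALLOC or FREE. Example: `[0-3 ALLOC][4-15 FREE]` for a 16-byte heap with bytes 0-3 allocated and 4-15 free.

Answer: [0-9 ALLOC][10-11 ALLOC][12-17 ALLOC][18-39 FREE]

Derivation:
Op 1: a = malloc(11) -> a = 0; heap: [0-10 ALLOC][11-39 FREE]
Op 2: free(a) -> (freed a); heap: [0-39 FREE]
Op 3: b = malloc(7) -> b = 0; heap: [0-6 ALLOC][7-39 FREE]
Op 4: b = realloc(b, 10) -> b = 0; heap: [0-9 ALLOC][10-39 FREE]
Op 5: c = malloc(2) -> c = 10; heap: [0-9 ALLOC][10-11 ALLOC][12-39 FREE]
Op 6: d = malloc(6) -> d = 12; heap: [0-9 ALLOC][10-11 ALLOC][12-17 ALLOC][18-39 FREE]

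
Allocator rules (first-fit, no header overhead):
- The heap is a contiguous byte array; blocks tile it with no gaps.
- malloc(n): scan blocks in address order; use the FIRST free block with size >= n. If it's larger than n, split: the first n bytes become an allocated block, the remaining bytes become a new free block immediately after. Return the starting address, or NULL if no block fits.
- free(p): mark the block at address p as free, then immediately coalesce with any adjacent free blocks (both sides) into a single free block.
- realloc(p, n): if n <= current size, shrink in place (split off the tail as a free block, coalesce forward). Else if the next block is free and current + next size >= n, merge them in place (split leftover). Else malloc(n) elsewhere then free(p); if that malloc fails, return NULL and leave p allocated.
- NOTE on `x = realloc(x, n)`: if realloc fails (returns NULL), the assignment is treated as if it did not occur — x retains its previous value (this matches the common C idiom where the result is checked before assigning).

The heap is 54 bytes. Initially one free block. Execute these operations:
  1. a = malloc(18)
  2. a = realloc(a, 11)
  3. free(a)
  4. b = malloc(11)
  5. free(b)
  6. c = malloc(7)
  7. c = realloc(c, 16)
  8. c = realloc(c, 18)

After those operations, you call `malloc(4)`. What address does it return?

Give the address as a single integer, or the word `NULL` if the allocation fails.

Answer: 18

Derivation:
Op 1: a = malloc(18) -> a = 0; heap: [0-17 ALLOC][18-53 FREE]
Op 2: a = realloc(a, 11) -> a = 0; heap: [0-10 ALLOC][11-53 FREE]
Op 3: free(a) -> (freed a); heap: [0-53 FREE]
Op 4: b = malloc(11) -> b = 0; heap: [0-10 ALLOC][11-53 FREE]
Op 5: free(b) -> (freed b); heap: [0-53 FREE]
Op 6: c = malloc(7) -> c = 0; heap: [0-6 ALLOC][7-53 FREE]
Op 7: c = realloc(c, 16) -> c = 0; heap: [0-15 ALLOC][16-53 FREE]
Op 8: c = realloc(c, 18) -> c = 0; heap: [0-17 ALLOC][18-53 FREE]
malloc(4): first-fit scan over [0-17 ALLOC][18-53 FREE] -> 18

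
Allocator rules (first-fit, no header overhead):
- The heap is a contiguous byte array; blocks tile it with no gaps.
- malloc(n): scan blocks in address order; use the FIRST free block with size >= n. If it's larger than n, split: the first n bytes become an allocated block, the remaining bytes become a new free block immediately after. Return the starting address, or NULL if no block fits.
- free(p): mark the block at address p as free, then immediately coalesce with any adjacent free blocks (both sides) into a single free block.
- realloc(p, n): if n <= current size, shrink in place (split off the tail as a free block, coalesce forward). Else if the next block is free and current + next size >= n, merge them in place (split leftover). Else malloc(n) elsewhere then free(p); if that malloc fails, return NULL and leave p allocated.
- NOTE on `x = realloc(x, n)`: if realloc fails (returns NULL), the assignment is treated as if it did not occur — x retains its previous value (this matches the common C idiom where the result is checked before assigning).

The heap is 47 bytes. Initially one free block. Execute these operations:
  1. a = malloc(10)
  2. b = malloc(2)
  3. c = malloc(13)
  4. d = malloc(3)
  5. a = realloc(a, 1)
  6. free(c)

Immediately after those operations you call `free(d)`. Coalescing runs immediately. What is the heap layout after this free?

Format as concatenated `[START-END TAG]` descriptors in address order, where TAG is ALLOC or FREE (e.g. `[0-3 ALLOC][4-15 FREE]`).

Op 1: a = malloc(10) -> a = 0; heap: [0-9 ALLOC][10-46 FREE]
Op 2: b = malloc(2) -> b = 10; heap: [0-9 ALLOC][10-11 ALLOC][12-46 FREE]
Op 3: c = malloc(13) -> c = 12; heap: [0-9 ALLOC][10-11 ALLOC][12-24 ALLOC][25-46 FREE]
Op 4: d = malloc(3) -> d = 25; heap: [0-9 ALLOC][10-11 ALLOC][12-24 ALLOC][25-27 ALLOC][28-46 FREE]
Op 5: a = realloc(a, 1) -> a = 0; heap: [0-0 ALLOC][1-9 FREE][10-11 ALLOC][12-24 ALLOC][25-27 ALLOC][28-46 FREE]
Op 6: free(c) -> (freed c); heap: [0-0 ALLOC][1-9 FREE][10-11 ALLOC][12-24 FREE][25-27 ALLOC][28-46 FREE]
free(d): d = 25 -> block [25-27 ALLOC]; mark free, coalesce with adjacent free neighbors -> [0-0 ALLOC][1-9 FREE][10-11 ALLOC][12-46 FREE]

Answer: [0-0 ALLOC][1-9 FREE][10-11 ALLOC][12-46 FREE]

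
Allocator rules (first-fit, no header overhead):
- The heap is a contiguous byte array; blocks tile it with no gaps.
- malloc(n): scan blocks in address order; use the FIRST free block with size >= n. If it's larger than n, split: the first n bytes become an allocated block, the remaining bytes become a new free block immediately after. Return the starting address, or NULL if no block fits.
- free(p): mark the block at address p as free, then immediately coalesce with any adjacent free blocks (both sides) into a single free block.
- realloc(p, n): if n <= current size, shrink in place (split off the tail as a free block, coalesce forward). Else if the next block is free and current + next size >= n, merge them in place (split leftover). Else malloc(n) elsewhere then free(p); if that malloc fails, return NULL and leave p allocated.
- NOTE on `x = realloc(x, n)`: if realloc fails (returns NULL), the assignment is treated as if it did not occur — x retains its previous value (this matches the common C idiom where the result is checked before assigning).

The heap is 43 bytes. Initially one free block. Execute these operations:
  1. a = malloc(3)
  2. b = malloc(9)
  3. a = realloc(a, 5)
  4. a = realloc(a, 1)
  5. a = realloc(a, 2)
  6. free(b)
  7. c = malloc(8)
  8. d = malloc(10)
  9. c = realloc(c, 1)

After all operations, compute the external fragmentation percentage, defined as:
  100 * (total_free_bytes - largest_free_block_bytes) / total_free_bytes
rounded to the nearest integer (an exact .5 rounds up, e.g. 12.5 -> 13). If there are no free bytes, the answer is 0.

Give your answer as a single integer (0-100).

Answer: 37

Derivation:
Op 1: a = malloc(3) -> a = 0; heap: [0-2 ALLOC][3-42 FREE]
Op 2: b = malloc(9) -> b = 3; heap: [0-2 ALLOC][3-11 ALLOC][12-42 FREE]
Op 3: a = realloc(a, 5) -> a = 12; heap: [0-2 FREE][3-11 ALLOC][12-16 ALLOC][17-42 FREE]
Op 4: a = realloc(a, 1) -> a = 12; heap: [0-2 FREE][3-11 ALLOC][12-12 ALLOC][13-42 FREE]
Op 5: a = realloc(a, 2) -> a = 12; heap: [0-2 FREE][3-11 ALLOC][12-13 ALLOC][14-42 FREE]
Op 6: free(b) -> (freed b); heap: [0-11 FREE][12-13 ALLOC][14-42 FREE]
Op 7: c = malloc(8) -> c = 0; heap: [0-7 ALLOC][8-11 FREE][12-13 ALLOC][14-42 FREE]
Op 8: d = malloc(10) -> d = 14; heap: [0-7 ALLOC][8-11 FREE][12-13 ALLOC][14-23 ALLOC][24-42 FREE]
Op 9: c = realloc(c, 1) -> c = 0; heap: [0-0 ALLOC][1-11 FREE][12-13 ALLOC][14-23 ALLOC][24-42 FREE]
Free blocks: [11 19] total_free=30 largest=19 -> 100*(30-19)/30 = 1100/30 ≈ 36.667 -> rounds to 37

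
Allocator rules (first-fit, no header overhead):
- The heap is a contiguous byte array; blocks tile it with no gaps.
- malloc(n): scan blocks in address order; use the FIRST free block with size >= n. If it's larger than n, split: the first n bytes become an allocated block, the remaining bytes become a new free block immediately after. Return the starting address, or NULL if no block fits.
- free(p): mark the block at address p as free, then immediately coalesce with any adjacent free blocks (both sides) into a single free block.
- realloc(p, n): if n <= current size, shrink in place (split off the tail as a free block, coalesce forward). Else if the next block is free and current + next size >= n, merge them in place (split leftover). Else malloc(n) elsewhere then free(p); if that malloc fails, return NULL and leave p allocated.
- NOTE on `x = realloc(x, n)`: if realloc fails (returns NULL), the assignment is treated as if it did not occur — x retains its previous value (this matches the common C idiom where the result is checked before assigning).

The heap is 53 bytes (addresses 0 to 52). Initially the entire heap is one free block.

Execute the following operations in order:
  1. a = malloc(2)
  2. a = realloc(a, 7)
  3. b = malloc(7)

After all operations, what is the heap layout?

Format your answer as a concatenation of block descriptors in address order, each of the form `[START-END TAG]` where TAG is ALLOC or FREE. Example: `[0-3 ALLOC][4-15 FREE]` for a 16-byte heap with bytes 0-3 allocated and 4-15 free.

Op 1: a = malloc(2) -> a = 0; heap: [0-1 ALLOC][2-52 FREE]
Op 2: a = realloc(a, 7) -> a = 0; heap: [0-6 ALLOC][7-52 FREE]
Op 3: b = malloc(7) -> b = 7; heap: [0-6 ALLOC][7-13 ALLOC][14-52 FREE]

Answer: [0-6 ALLOC][7-13 ALLOC][14-52 FREE]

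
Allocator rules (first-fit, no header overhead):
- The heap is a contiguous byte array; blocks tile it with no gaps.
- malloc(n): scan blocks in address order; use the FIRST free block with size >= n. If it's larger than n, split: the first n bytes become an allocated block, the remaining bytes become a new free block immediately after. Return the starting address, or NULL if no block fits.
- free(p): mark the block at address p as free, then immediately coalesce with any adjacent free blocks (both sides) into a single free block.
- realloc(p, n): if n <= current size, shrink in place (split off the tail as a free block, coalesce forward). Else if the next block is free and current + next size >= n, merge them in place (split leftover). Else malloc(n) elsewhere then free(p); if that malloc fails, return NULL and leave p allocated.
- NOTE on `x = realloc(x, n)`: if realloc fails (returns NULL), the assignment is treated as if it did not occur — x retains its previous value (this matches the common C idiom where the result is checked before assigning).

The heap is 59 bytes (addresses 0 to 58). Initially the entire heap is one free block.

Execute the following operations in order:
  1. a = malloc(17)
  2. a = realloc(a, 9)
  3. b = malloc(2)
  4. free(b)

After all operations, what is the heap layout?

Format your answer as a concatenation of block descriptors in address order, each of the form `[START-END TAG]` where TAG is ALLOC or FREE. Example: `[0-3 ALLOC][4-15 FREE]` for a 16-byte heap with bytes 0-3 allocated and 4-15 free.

Op 1: a = malloc(17) -> a = 0; heap: [0-16 ALLOC][17-58 FREE]
Op 2: a = realloc(a, 9) -> a = 0; heap: [0-8 ALLOC][9-58 FREE]
Op 3: b = malloc(2) -> b = 9; heap: [0-8 ALLOC][9-10 ALLOC][11-58 FREE]
Op 4: free(b) -> (freed b); heap: [0-8 ALLOC][9-58 FREE]

Answer: [0-8 ALLOC][9-58 FREE]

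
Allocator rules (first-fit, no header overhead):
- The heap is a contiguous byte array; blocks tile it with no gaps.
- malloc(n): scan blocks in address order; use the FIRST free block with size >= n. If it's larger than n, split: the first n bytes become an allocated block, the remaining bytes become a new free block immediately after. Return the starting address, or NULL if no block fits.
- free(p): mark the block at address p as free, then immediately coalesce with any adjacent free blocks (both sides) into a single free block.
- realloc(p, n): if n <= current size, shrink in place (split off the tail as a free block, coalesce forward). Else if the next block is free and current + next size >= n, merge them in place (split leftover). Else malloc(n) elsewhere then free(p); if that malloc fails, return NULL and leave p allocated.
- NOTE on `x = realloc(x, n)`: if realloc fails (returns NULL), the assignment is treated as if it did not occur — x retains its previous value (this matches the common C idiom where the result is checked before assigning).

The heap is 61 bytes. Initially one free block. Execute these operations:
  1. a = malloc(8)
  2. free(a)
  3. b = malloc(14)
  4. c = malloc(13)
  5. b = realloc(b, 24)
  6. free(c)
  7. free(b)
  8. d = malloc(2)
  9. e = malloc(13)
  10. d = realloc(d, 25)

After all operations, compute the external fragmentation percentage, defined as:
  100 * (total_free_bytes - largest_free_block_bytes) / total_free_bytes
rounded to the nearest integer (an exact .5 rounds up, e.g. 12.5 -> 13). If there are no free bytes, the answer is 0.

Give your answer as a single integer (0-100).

Op 1: a = malloc(8) -> a = 0; heap: [0-7 ALLOC][8-60 FREE]
Op 2: free(a) -> (freed a); heap: [0-60 FREE]
Op 3: b = malloc(14) -> b = 0; heap: [0-13 ALLOC][14-60 FREE]
Op 4: c = malloc(13) -> c = 14; heap: [0-13 ALLOC][14-26 ALLOC][27-60 FREE]
Op 5: b = realloc(b, 24) -> b = 27; heap: [0-13 FREE][14-26 ALLOC][27-50 ALLOC][51-60 FREE]
Op 6: free(c) -> (freed c); heap: [0-26 FREE][27-50 ALLOC][51-60 FREE]
Op 7: free(b) -> (freed b); heap: [0-60 FREE]
Op 8: d = malloc(2) -> d = 0; heap: [0-1 ALLOC][2-60 FREE]
Op 9: e = malloc(13) -> e = 2; heap: [0-1 ALLOC][2-14 ALLOC][15-60 FREE]
Op 10: d = realloc(d, 25) -> d = 15; heap: [0-1 FREE][2-14 ALLOC][15-39 ALLOC][40-60 FREE]
Free blocks: [2 21] total_free=23 largest=21 -> 100*(23-21)/23 = 200/23 ≈ 8.696 -> rounds to 9

Answer: 9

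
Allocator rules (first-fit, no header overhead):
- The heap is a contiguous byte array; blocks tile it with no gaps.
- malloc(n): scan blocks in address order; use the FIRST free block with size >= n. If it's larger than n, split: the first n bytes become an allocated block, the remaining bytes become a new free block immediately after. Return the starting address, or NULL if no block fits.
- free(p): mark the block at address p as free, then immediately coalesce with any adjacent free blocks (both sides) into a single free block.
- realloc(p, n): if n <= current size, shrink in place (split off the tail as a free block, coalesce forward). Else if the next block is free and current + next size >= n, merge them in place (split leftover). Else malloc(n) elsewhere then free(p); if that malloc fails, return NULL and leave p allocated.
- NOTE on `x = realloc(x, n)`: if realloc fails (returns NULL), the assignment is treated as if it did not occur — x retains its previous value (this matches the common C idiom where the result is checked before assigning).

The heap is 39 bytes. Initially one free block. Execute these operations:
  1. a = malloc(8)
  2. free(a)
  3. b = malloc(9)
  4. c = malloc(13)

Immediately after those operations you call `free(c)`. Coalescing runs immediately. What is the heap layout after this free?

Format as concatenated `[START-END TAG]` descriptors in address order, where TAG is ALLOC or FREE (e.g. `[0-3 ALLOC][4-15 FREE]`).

Answer: [0-8 ALLOC][9-38 FREE]

Derivation:
Op 1: a = malloc(8) -> a = 0; heap: [0-7 ALLOC][8-38 FREE]
Op 2: free(a) -> (freed a); heap: [0-38 FREE]
Op 3: b = malloc(9) -> b = 0; heap: [0-8 ALLOC][9-38 FREE]
Op 4: c = malloc(13) -> c = 9; heap: [0-8 ALLOC][9-21 ALLOC][22-38 FREE]
free(c): c = 9 -> block [9-21 ALLOC]; mark free, coalesce with adjacent free neighbors -> [0-8 ALLOC][9-38 FREE]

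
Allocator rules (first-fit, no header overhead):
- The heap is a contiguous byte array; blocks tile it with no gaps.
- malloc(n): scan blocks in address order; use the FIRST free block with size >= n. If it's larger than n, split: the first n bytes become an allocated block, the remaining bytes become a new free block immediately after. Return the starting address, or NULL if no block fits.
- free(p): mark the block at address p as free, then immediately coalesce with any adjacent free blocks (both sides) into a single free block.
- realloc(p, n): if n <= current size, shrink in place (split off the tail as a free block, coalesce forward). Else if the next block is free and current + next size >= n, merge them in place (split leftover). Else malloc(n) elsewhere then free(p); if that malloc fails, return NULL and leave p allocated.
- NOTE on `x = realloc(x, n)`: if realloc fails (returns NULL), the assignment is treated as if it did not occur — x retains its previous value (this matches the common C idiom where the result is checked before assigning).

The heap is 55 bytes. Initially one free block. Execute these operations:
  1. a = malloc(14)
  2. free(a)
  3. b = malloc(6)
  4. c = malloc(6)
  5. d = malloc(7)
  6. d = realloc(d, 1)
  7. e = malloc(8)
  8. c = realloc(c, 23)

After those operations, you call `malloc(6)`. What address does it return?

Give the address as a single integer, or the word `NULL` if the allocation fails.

Op 1: a = malloc(14) -> a = 0; heap: [0-13 ALLOC][14-54 FREE]
Op 2: free(a) -> (freed a); heap: [0-54 FREE]
Op 3: b = malloc(6) -> b = 0; heap: [0-5 ALLOC][6-54 FREE]
Op 4: c = malloc(6) -> c = 6; heap: [0-5 ALLOC][6-11 ALLOC][12-54 FREE]
Op 5: d = malloc(7) -> d = 12; heap: [0-5 ALLOC][6-11 ALLOC][12-18 ALLOC][19-54 FREE]
Op 6: d = realloc(d, 1) -> d = 12; heap: [0-5 ALLOC][6-11 ALLOC][12-12 ALLOC][13-54 FREE]
Op 7: e = malloc(8) -> e = 13; heap: [0-5 ALLOC][6-11 ALLOC][12-12 ALLOC][13-20 ALLOC][21-54 FREE]
Op 8: c = realloc(c, 23) -> c = 21; heap: [0-5 ALLOC][6-11 FREE][12-12 ALLOC][13-20 ALLOC][21-43 ALLOC][44-54 FREE]
malloc(6): first-fit scan over [0-5 ALLOC][6-11 FREE][12-12 ALLOC][13-20 ALLOC][21-43 ALLOC][44-54 FREE] -> 6

Answer: 6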